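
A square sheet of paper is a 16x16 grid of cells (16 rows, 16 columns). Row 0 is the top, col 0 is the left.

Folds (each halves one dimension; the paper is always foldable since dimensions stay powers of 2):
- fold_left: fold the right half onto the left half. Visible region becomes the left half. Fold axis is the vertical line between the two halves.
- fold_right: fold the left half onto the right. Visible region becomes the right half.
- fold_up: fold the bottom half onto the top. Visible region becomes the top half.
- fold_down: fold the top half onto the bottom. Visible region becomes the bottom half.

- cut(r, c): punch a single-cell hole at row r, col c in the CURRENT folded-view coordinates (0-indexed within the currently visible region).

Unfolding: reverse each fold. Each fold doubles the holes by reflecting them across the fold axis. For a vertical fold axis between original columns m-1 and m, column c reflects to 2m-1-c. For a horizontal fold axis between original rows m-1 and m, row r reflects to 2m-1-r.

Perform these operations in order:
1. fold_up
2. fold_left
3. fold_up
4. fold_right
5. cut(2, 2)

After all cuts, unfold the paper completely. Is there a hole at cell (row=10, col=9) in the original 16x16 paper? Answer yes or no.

Op 1 fold_up: fold axis h@8; visible region now rows[0,8) x cols[0,16) = 8x16
Op 2 fold_left: fold axis v@8; visible region now rows[0,8) x cols[0,8) = 8x8
Op 3 fold_up: fold axis h@4; visible region now rows[0,4) x cols[0,8) = 4x8
Op 4 fold_right: fold axis v@4; visible region now rows[0,4) x cols[4,8) = 4x4
Op 5 cut(2, 2): punch at orig (2,6); cuts so far [(2, 6)]; region rows[0,4) x cols[4,8) = 4x4
Unfold 1 (reflect across v@4): 2 holes -> [(2, 1), (2, 6)]
Unfold 2 (reflect across h@4): 4 holes -> [(2, 1), (2, 6), (5, 1), (5, 6)]
Unfold 3 (reflect across v@8): 8 holes -> [(2, 1), (2, 6), (2, 9), (2, 14), (5, 1), (5, 6), (5, 9), (5, 14)]
Unfold 4 (reflect across h@8): 16 holes -> [(2, 1), (2, 6), (2, 9), (2, 14), (5, 1), (5, 6), (5, 9), (5, 14), (10, 1), (10, 6), (10, 9), (10, 14), (13, 1), (13, 6), (13, 9), (13, 14)]
Holes: [(2, 1), (2, 6), (2, 9), (2, 14), (5, 1), (5, 6), (5, 9), (5, 14), (10, 1), (10, 6), (10, 9), (10, 14), (13, 1), (13, 6), (13, 9), (13, 14)]

Answer: yes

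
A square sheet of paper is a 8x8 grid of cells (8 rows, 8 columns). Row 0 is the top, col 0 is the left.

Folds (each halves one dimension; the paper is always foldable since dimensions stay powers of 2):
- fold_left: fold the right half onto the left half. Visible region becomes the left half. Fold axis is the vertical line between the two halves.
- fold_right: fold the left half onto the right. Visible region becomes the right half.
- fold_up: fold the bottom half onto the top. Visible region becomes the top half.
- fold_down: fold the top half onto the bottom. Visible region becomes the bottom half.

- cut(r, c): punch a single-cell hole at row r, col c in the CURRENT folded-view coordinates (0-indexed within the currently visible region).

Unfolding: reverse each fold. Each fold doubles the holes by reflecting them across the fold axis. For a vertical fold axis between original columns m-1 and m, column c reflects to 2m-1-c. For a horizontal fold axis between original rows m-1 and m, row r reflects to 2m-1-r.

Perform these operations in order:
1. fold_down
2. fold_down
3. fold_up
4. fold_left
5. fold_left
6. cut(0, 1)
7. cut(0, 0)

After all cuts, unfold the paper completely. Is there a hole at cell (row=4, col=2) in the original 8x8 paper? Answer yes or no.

Answer: yes

Derivation:
Op 1 fold_down: fold axis h@4; visible region now rows[4,8) x cols[0,8) = 4x8
Op 2 fold_down: fold axis h@6; visible region now rows[6,8) x cols[0,8) = 2x8
Op 3 fold_up: fold axis h@7; visible region now rows[6,7) x cols[0,8) = 1x8
Op 4 fold_left: fold axis v@4; visible region now rows[6,7) x cols[0,4) = 1x4
Op 5 fold_left: fold axis v@2; visible region now rows[6,7) x cols[0,2) = 1x2
Op 6 cut(0, 1): punch at orig (6,1); cuts so far [(6, 1)]; region rows[6,7) x cols[0,2) = 1x2
Op 7 cut(0, 0): punch at orig (6,0); cuts so far [(6, 0), (6, 1)]; region rows[6,7) x cols[0,2) = 1x2
Unfold 1 (reflect across v@2): 4 holes -> [(6, 0), (6, 1), (6, 2), (6, 3)]
Unfold 2 (reflect across v@4): 8 holes -> [(6, 0), (6, 1), (6, 2), (6, 3), (6, 4), (6, 5), (6, 6), (6, 7)]
Unfold 3 (reflect across h@7): 16 holes -> [(6, 0), (6, 1), (6, 2), (6, 3), (6, 4), (6, 5), (6, 6), (6, 7), (7, 0), (7, 1), (7, 2), (7, 3), (7, 4), (7, 5), (7, 6), (7, 7)]
Unfold 4 (reflect across h@6): 32 holes -> [(4, 0), (4, 1), (4, 2), (4, 3), (4, 4), (4, 5), (4, 6), (4, 7), (5, 0), (5, 1), (5, 2), (5, 3), (5, 4), (5, 5), (5, 6), (5, 7), (6, 0), (6, 1), (6, 2), (6, 3), (6, 4), (6, 5), (6, 6), (6, 7), (7, 0), (7, 1), (7, 2), (7, 3), (7, 4), (7, 5), (7, 6), (7, 7)]
Unfold 5 (reflect across h@4): 64 holes -> [(0, 0), (0, 1), (0, 2), (0, 3), (0, 4), (0, 5), (0, 6), (0, 7), (1, 0), (1, 1), (1, 2), (1, 3), (1, 4), (1, 5), (1, 6), (1, 7), (2, 0), (2, 1), (2, 2), (2, 3), (2, 4), (2, 5), (2, 6), (2, 7), (3, 0), (3, 1), (3, 2), (3, 3), (3, 4), (3, 5), (3, 6), (3, 7), (4, 0), (4, 1), (4, 2), (4, 3), (4, 4), (4, 5), (4, 6), (4, 7), (5, 0), (5, 1), (5, 2), (5, 3), (5, 4), (5, 5), (5, 6), (5, 7), (6, 0), (6, 1), (6, 2), (6, 3), (6, 4), (6, 5), (6, 6), (6, 7), (7, 0), (7, 1), (7, 2), (7, 3), (7, 4), (7, 5), (7, 6), (7, 7)]
Holes: [(0, 0), (0, 1), (0, 2), (0, 3), (0, 4), (0, 5), (0, 6), (0, 7), (1, 0), (1, 1), (1, 2), (1, 3), (1, 4), (1, 5), (1, 6), (1, 7), (2, 0), (2, 1), (2, 2), (2, 3), (2, 4), (2, 5), (2, 6), (2, 7), (3, 0), (3, 1), (3, 2), (3, 3), (3, 4), (3, 5), (3, 6), (3, 7), (4, 0), (4, 1), (4, 2), (4, 3), (4, 4), (4, 5), (4, 6), (4, 7), (5, 0), (5, 1), (5, 2), (5, 3), (5, 4), (5, 5), (5, 6), (5, 7), (6, 0), (6, 1), (6, 2), (6, 3), (6, 4), (6, 5), (6, 6), (6, 7), (7, 0), (7, 1), (7, 2), (7, 3), (7, 4), (7, 5), (7, 6), (7, 7)]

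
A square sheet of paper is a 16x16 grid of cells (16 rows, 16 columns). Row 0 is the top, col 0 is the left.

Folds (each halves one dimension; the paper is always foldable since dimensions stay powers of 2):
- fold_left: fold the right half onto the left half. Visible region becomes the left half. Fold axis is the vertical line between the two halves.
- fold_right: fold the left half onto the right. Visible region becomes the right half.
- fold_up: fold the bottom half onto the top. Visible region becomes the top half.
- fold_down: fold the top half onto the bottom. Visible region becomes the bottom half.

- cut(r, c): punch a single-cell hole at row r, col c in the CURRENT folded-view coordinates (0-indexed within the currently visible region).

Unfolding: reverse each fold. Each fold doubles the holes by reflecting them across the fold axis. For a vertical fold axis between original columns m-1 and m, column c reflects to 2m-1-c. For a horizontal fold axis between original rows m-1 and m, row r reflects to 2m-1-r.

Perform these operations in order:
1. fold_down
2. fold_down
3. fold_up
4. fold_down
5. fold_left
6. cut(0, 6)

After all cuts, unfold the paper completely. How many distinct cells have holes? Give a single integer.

Answer: 32

Derivation:
Op 1 fold_down: fold axis h@8; visible region now rows[8,16) x cols[0,16) = 8x16
Op 2 fold_down: fold axis h@12; visible region now rows[12,16) x cols[0,16) = 4x16
Op 3 fold_up: fold axis h@14; visible region now rows[12,14) x cols[0,16) = 2x16
Op 4 fold_down: fold axis h@13; visible region now rows[13,14) x cols[0,16) = 1x16
Op 5 fold_left: fold axis v@8; visible region now rows[13,14) x cols[0,8) = 1x8
Op 6 cut(0, 6): punch at orig (13,6); cuts so far [(13, 6)]; region rows[13,14) x cols[0,8) = 1x8
Unfold 1 (reflect across v@8): 2 holes -> [(13, 6), (13, 9)]
Unfold 2 (reflect across h@13): 4 holes -> [(12, 6), (12, 9), (13, 6), (13, 9)]
Unfold 3 (reflect across h@14): 8 holes -> [(12, 6), (12, 9), (13, 6), (13, 9), (14, 6), (14, 9), (15, 6), (15, 9)]
Unfold 4 (reflect across h@12): 16 holes -> [(8, 6), (8, 9), (9, 6), (9, 9), (10, 6), (10, 9), (11, 6), (11, 9), (12, 6), (12, 9), (13, 6), (13, 9), (14, 6), (14, 9), (15, 6), (15, 9)]
Unfold 5 (reflect across h@8): 32 holes -> [(0, 6), (0, 9), (1, 6), (1, 9), (2, 6), (2, 9), (3, 6), (3, 9), (4, 6), (4, 9), (5, 6), (5, 9), (6, 6), (6, 9), (7, 6), (7, 9), (8, 6), (8, 9), (9, 6), (9, 9), (10, 6), (10, 9), (11, 6), (11, 9), (12, 6), (12, 9), (13, 6), (13, 9), (14, 6), (14, 9), (15, 6), (15, 9)]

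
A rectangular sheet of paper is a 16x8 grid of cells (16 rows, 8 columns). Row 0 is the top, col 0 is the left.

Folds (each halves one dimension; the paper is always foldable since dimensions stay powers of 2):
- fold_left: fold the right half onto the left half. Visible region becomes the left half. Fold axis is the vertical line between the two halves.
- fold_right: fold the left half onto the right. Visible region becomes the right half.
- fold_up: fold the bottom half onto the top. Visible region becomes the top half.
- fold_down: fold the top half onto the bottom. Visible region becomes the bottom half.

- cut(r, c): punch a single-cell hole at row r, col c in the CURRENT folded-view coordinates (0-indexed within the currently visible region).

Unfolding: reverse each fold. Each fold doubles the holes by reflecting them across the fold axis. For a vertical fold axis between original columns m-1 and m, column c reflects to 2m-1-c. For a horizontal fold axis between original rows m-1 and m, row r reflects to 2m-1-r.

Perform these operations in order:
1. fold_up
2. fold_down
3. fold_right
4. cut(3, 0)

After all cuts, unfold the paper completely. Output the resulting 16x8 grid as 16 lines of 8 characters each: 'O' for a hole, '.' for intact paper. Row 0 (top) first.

Op 1 fold_up: fold axis h@8; visible region now rows[0,8) x cols[0,8) = 8x8
Op 2 fold_down: fold axis h@4; visible region now rows[4,8) x cols[0,8) = 4x8
Op 3 fold_right: fold axis v@4; visible region now rows[4,8) x cols[4,8) = 4x4
Op 4 cut(3, 0): punch at orig (7,4); cuts so far [(7, 4)]; region rows[4,8) x cols[4,8) = 4x4
Unfold 1 (reflect across v@4): 2 holes -> [(7, 3), (7, 4)]
Unfold 2 (reflect across h@4): 4 holes -> [(0, 3), (0, 4), (7, 3), (7, 4)]
Unfold 3 (reflect across h@8): 8 holes -> [(0, 3), (0, 4), (7, 3), (7, 4), (8, 3), (8, 4), (15, 3), (15, 4)]

Answer: ...OO...
........
........
........
........
........
........
...OO...
...OO...
........
........
........
........
........
........
...OO...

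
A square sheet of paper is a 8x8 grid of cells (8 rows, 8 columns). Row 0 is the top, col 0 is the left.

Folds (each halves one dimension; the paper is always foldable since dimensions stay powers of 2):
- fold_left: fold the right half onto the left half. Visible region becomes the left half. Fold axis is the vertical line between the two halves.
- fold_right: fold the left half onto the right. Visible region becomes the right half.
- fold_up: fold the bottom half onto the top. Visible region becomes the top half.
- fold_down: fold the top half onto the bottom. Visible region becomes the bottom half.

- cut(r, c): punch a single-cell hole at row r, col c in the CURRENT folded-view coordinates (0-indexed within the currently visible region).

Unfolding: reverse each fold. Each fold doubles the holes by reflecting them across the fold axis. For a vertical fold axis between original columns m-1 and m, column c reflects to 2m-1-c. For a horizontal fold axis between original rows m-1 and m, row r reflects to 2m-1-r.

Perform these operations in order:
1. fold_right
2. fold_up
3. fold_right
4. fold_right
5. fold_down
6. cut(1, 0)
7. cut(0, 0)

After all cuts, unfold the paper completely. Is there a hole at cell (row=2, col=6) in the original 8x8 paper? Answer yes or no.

Answer: yes

Derivation:
Op 1 fold_right: fold axis v@4; visible region now rows[0,8) x cols[4,8) = 8x4
Op 2 fold_up: fold axis h@4; visible region now rows[0,4) x cols[4,8) = 4x4
Op 3 fold_right: fold axis v@6; visible region now rows[0,4) x cols[6,8) = 4x2
Op 4 fold_right: fold axis v@7; visible region now rows[0,4) x cols[7,8) = 4x1
Op 5 fold_down: fold axis h@2; visible region now rows[2,4) x cols[7,8) = 2x1
Op 6 cut(1, 0): punch at orig (3,7); cuts so far [(3, 7)]; region rows[2,4) x cols[7,8) = 2x1
Op 7 cut(0, 0): punch at orig (2,7); cuts so far [(2, 7), (3, 7)]; region rows[2,4) x cols[7,8) = 2x1
Unfold 1 (reflect across h@2): 4 holes -> [(0, 7), (1, 7), (2, 7), (3, 7)]
Unfold 2 (reflect across v@7): 8 holes -> [(0, 6), (0, 7), (1, 6), (1, 7), (2, 6), (2, 7), (3, 6), (3, 7)]
Unfold 3 (reflect across v@6): 16 holes -> [(0, 4), (0, 5), (0, 6), (0, 7), (1, 4), (1, 5), (1, 6), (1, 7), (2, 4), (2, 5), (2, 6), (2, 7), (3, 4), (3, 5), (3, 6), (3, 7)]
Unfold 4 (reflect across h@4): 32 holes -> [(0, 4), (0, 5), (0, 6), (0, 7), (1, 4), (1, 5), (1, 6), (1, 7), (2, 4), (2, 5), (2, 6), (2, 7), (3, 4), (3, 5), (3, 6), (3, 7), (4, 4), (4, 5), (4, 6), (4, 7), (5, 4), (5, 5), (5, 6), (5, 7), (6, 4), (6, 5), (6, 6), (6, 7), (7, 4), (7, 5), (7, 6), (7, 7)]
Unfold 5 (reflect across v@4): 64 holes -> [(0, 0), (0, 1), (0, 2), (0, 3), (0, 4), (0, 5), (0, 6), (0, 7), (1, 0), (1, 1), (1, 2), (1, 3), (1, 4), (1, 5), (1, 6), (1, 7), (2, 0), (2, 1), (2, 2), (2, 3), (2, 4), (2, 5), (2, 6), (2, 7), (3, 0), (3, 1), (3, 2), (3, 3), (3, 4), (3, 5), (3, 6), (3, 7), (4, 0), (4, 1), (4, 2), (4, 3), (4, 4), (4, 5), (4, 6), (4, 7), (5, 0), (5, 1), (5, 2), (5, 3), (5, 4), (5, 5), (5, 6), (5, 7), (6, 0), (6, 1), (6, 2), (6, 3), (6, 4), (6, 5), (6, 6), (6, 7), (7, 0), (7, 1), (7, 2), (7, 3), (7, 4), (7, 5), (7, 6), (7, 7)]
Holes: [(0, 0), (0, 1), (0, 2), (0, 3), (0, 4), (0, 5), (0, 6), (0, 7), (1, 0), (1, 1), (1, 2), (1, 3), (1, 4), (1, 5), (1, 6), (1, 7), (2, 0), (2, 1), (2, 2), (2, 3), (2, 4), (2, 5), (2, 6), (2, 7), (3, 0), (3, 1), (3, 2), (3, 3), (3, 4), (3, 5), (3, 6), (3, 7), (4, 0), (4, 1), (4, 2), (4, 3), (4, 4), (4, 5), (4, 6), (4, 7), (5, 0), (5, 1), (5, 2), (5, 3), (5, 4), (5, 5), (5, 6), (5, 7), (6, 0), (6, 1), (6, 2), (6, 3), (6, 4), (6, 5), (6, 6), (6, 7), (7, 0), (7, 1), (7, 2), (7, 3), (7, 4), (7, 5), (7, 6), (7, 7)]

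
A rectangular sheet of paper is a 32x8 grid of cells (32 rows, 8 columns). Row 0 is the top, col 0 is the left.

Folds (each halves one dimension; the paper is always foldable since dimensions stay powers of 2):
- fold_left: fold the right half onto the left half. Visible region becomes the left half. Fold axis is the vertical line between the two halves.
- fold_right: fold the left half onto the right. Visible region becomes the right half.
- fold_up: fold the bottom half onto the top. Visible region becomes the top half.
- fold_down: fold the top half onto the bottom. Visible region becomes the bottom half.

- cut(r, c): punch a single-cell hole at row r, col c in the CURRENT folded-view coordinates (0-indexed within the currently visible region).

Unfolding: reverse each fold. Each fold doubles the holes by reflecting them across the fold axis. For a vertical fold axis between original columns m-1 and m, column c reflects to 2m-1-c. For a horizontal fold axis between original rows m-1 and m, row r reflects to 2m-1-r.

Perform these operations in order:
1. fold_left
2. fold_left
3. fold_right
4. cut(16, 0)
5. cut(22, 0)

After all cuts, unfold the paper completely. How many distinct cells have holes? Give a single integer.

Op 1 fold_left: fold axis v@4; visible region now rows[0,32) x cols[0,4) = 32x4
Op 2 fold_left: fold axis v@2; visible region now rows[0,32) x cols[0,2) = 32x2
Op 3 fold_right: fold axis v@1; visible region now rows[0,32) x cols[1,2) = 32x1
Op 4 cut(16, 0): punch at orig (16,1); cuts so far [(16, 1)]; region rows[0,32) x cols[1,2) = 32x1
Op 5 cut(22, 0): punch at orig (22,1); cuts so far [(16, 1), (22, 1)]; region rows[0,32) x cols[1,2) = 32x1
Unfold 1 (reflect across v@1): 4 holes -> [(16, 0), (16, 1), (22, 0), (22, 1)]
Unfold 2 (reflect across v@2): 8 holes -> [(16, 0), (16, 1), (16, 2), (16, 3), (22, 0), (22, 1), (22, 2), (22, 3)]
Unfold 3 (reflect across v@4): 16 holes -> [(16, 0), (16, 1), (16, 2), (16, 3), (16, 4), (16, 5), (16, 6), (16, 7), (22, 0), (22, 1), (22, 2), (22, 3), (22, 4), (22, 5), (22, 6), (22, 7)]

Answer: 16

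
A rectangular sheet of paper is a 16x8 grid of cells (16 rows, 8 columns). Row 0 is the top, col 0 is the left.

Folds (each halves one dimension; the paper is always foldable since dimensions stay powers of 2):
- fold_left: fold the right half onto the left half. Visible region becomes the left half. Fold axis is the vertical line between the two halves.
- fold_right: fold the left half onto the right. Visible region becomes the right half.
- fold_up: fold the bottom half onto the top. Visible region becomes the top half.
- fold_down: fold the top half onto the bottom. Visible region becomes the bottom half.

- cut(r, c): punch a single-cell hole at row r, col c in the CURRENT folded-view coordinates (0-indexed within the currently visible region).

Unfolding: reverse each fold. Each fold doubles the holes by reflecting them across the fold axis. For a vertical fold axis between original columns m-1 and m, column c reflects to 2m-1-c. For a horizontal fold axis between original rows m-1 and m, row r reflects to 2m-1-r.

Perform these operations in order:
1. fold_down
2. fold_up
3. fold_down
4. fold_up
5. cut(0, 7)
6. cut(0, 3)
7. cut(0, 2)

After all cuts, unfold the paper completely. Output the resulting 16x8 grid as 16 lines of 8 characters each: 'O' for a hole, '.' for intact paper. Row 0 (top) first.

Op 1 fold_down: fold axis h@8; visible region now rows[8,16) x cols[0,8) = 8x8
Op 2 fold_up: fold axis h@12; visible region now rows[8,12) x cols[0,8) = 4x8
Op 3 fold_down: fold axis h@10; visible region now rows[10,12) x cols[0,8) = 2x8
Op 4 fold_up: fold axis h@11; visible region now rows[10,11) x cols[0,8) = 1x8
Op 5 cut(0, 7): punch at orig (10,7); cuts so far [(10, 7)]; region rows[10,11) x cols[0,8) = 1x8
Op 6 cut(0, 3): punch at orig (10,3); cuts so far [(10, 3), (10, 7)]; region rows[10,11) x cols[0,8) = 1x8
Op 7 cut(0, 2): punch at orig (10,2); cuts so far [(10, 2), (10, 3), (10, 7)]; region rows[10,11) x cols[0,8) = 1x8
Unfold 1 (reflect across h@11): 6 holes -> [(10, 2), (10, 3), (10, 7), (11, 2), (11, 3), (11, 7)]
Unfold 2 (reflect across h@10): 12 holes -> [(8, 2), (8, 3), (8, 7), (9, 2), (9, 3), (9, 7), (10, 2), (10, 3), (10, 7), (11, 2), (11, 3), (11, 7)]
Unfold 3 (reflect across h@12): 24 holes -> [(8, 2), (8, 3), (8, 7), (9, 2), (9, 3), (9, 7), (10, 2), (10, 3), (10, 7), (11, 2), (11, 3), (11, 7), (12, 2), (12, 3), (12, 7), (13, 2), (13, 3), (13, 7), (14, 2), (14, 3), (14, 7), (15, 2), (15, 3), (15, 7)]
Unfold 4 (reflect across h@8): 48 holes -> [(0, 2), (0, 3), (0, 7), (1, 2), (1, 3), (1, 7), (2, 2), (2, 3), (2, 7), (3, 2), (3, 3), (3, 7), (4, 2), (4, 3), (4, 7), (5, 2), (5, 3), (5, 7), (6, 2), (6, 3), (6, 7), (7, 2), (7, 3), (7, 7), (8, 2), (8, 3), (8, 7), (9, 2), (9, 3), (9, 7), (10, 2), (10, 3), (10, 7), (11, 2), (11, 3), (11, 7), (12, 2), (12, 3), (12, 7), (13, 2), (13, 3), (13, 7), (14, 2), (14, 3), (14, 7), (15, 2), (15, 3), (15, 7)]

Answer: ..OO...O
..OO...O
..OO...O
..OO...O
..OO...O
..OO...O
..OO...O
..OO...O
..OO...O
..OO...O
..OO...O
..OO...O
..OO...O
..OO...O
..OO...O
..OO...O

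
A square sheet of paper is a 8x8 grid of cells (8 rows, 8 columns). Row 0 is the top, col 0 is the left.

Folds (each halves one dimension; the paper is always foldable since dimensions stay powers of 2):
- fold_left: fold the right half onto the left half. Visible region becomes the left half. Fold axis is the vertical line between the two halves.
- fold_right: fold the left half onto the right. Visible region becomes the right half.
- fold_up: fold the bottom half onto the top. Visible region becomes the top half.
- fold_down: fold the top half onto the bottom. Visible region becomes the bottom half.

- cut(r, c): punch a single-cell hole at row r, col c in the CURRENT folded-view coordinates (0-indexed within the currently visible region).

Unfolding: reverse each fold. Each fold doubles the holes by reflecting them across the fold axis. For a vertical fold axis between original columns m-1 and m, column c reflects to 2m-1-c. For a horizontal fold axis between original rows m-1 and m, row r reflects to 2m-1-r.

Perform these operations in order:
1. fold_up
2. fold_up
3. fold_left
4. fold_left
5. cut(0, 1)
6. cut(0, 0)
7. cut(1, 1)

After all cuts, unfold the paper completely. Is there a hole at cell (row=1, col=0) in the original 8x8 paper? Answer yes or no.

Answer: no

Derivation:
Op 1 fold_up: fold axis h@4; visible region now rows[0,4) x cols[0,8) = 4x8
Op 2 fold_up: fold axis h@2; visible region now rows[0,2) x cols[0,8) = 2x8
Op 3 fold_left: fold axis v@4; visible region now rows[0,2) x cols[0,4) = 2x4
Op 4 fold_left: fold axis v@2; visible region now rows[0,2) x cols[0,2) = 2x2
Op 5 cut(0, 1): punch at orig (0,1); cuts so far [(0, 1)]; region rows[0,2) x cols[0,2) = 2x2
Op 6 cut(0, 0): punch at orig (0,0); cuts so far [(0, 0), (0, 1)]; region rows[0,2) x cols[0,2) = 2x2
Op 7 cut(1, 1): punch at orig (1,1); cuts so far [(0, 0), (0, 1), (1, 1)]; region rows[0,2) x cols[0,2) = 2x2
Unfold 1 (reflect across v@2): 6 holes -> [(0, 0), (0, 1), (0, 2), (0, 3), (1, 1), (1, 2)]
Unfold 2 (reflect across v@4): 12 holes -> [(0, 0), (0, 1), (0, 2), (0, 3), (0, 4), (0, 5), (0, 6), (0, 7), (1, 1), (1, 2), (1, 5), (1, 6)]
Unfold 3 (reflect across h@2): 24 holes -> [(0, 0), (0, 1), (0, 2), (0, 3), (0, 4), (0, 5), (0, 6), (0, 7), (1, 1), (1, 2), (1, 5), (1, 6), (2, 1), (2, 2), (2, 5), (2, 6), (3, 0), (3, 1), (3, 2), (3, 3), (3, 4), (3, 5), (3, 6), (3, 7)]
Unfold 4 (reflect across h@4): 48 holes -> [(0, 0), (0, 1), (0, 2), (0, 3), (0, 4), (0, 5), (0, 6), (0, 7), (1, 1), (1, 2), (1, 5), (1, 6), (2, 1), (2, 2), (2, 5), (2, 6), (3, 0), (3, 1), (3, 2), (3, 3), (3, 4), (3, 5), (3, 6), (3, 7), (4, 0), (4, 1), (4, 2), (4, 3), (4, 4), (4, 5), (4, 6), (4, 7), (5, 1), (5, 2), (5, 5), (5, 6), (6, 1), (6, 2), (6, 5), (6, 6), (7, 0), (7, 1), (7, 2), (7, 3), (7, 4), (7, 5), (7, 6), (7, 7)]
Holes: [(0, 0), (0, 1), (0, 2), (0, 3), (0, 4), (0, 5), (0, 6), (0, 7), (1, 1), (1, 2), (1, 5), (1, 6), (2, 1), (2, 2), (2, 5), (2, 6), (3, 0), (3, 1), (3, 2), (3, 3), (3, 4), (3, 5), (3, 6), (3, 7), (4, 0), (4, 1), (4, 2), (4, 3), (4, 4), (4, 5), (4, 6), (4, 7), (5, 1), (5, 2), (5, 5), (5, 6), (6, 1), (6, 2), (6, 5), (6, 6), (7, 0), (7, 1), (7, 2), (7, 3), (7, 4), (7, 5), (7, 6), (7, 7)]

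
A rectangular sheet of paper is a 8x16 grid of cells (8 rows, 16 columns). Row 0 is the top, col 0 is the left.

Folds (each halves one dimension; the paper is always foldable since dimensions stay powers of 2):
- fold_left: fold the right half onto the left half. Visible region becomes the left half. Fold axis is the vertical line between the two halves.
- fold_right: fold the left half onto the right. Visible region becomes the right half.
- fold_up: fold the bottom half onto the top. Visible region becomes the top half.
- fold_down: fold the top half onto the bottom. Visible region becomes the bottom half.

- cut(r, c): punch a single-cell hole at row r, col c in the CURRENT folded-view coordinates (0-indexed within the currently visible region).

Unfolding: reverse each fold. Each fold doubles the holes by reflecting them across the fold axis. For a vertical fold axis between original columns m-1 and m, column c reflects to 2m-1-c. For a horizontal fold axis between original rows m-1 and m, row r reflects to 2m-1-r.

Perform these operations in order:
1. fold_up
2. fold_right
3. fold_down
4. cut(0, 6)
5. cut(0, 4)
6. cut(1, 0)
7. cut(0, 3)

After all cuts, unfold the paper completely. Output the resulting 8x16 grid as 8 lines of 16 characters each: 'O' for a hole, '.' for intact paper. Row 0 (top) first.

Op 1 fold_up: fold axis h@4; visible region now rows[0,4) x cols[0,16) = 4x16
Op 2 fold_right: fold axis v@8; visible region now rows[0,4) x cols[8,16) = 4x8
Op 3 fold_down: fold axis h@2; visible region now rows[2,4) x cols[8,16) = 2x8
Op 4 cut(0, 6): punch at orig (2,14); cuts so far [(2, 14)]; region rows[2,4) x cols[8,16) = 2x8
Op 5 cut(0, 4): punch at orig (2,12); cuts so far [(2, 12), (2, 14)]; region rows[2,4) x cols[8,16) = 2x8
Op 6 cut(1, 0): punch at orig (3,8); cuts so far [(2, 12), (2, 14), (3, 8)]; region rows[2,4) x cols[8,16) = 2x8
Op 7 cut(0, 3): punch at orig (2,11); cuts so far [(2, 11), (2, 12), (2, 14), (3, 8)]; region rows[2,4) x cols[8,16) = 2x8
Unfold 1 (reflect across h@2): 8 holes -> [(0, 8), (1, 11), (1, 12), (1, 14), (2, 11), (2, 12), (2, 14), (3, 8)]
Unfold 2 (reflect across v@8): 16 holes -> [(0, 7), (0, 8), (1, 1), (1, 3), (1, 4), (1, 11), (1, 12), (1, 14), (2, 1), (2, 3), (2, 4), (2, 11), (2, 12), (2, 14), (3, 7), (3, 8)]
Unfold 3 (reflect across h@4): 32 holes -> [(0, 7), (0, 8), (1, 1), (1, 3), (1, 4), (1, 11), (1, 12), (1, 14), (2, 1), (2, 3), (2, 4), (2, 11), (2, 12), (2, 14), (3, 7), (3, 8), (4, 7), (4, 8), (5, 1), (5, 3), (5, 4), (5, 11), (5, 12), (5, 14), (6, 1), (6, 3), (6, 4), (6, 11), (6, 12), (6, 14), (7, 7), (7, 8)]

Answer: .......OO.......
.O.OO......OO.O.
.O.OO......OO.O.
.......OO.......
.......OO.......
.O.OO......OO.O.
.O.OO......OO.O.
.......OO.......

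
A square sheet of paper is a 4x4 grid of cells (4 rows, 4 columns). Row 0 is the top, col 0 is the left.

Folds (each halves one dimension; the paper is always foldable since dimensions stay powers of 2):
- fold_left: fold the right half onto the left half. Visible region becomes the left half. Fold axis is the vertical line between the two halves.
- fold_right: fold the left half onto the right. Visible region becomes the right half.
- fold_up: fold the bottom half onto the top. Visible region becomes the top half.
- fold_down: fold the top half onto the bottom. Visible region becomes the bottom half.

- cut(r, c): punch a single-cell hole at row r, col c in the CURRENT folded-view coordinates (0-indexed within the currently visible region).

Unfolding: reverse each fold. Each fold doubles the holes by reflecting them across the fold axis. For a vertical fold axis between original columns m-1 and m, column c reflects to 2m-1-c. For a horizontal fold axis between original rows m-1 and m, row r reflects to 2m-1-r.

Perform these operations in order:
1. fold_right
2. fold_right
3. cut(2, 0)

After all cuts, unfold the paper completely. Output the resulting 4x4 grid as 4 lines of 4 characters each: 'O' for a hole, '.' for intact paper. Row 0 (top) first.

Op 1 fold_right: fold axis v@2; visible region now rows[0,4) x cols[2,4) = 4x2
Op 2 fold_right: fold axis v@3; visible region now rows[0,4) x cols[3,4) = 4x1
Op 3 cut(2, 0): punch at orig (2,3); cuts so far [(2, 3)]; region rows[0,4) x cols[3,4) = 4x1
Unfold 1 (reflect across v@3): 2 holes -> [(2, 2), (2, 3)]
Unfold 2 (reflect across v@2): 4 holes -> [(2, 0), (2, 1), (2, 2), (2, 3)]

Answer: ....
....
OOOO
....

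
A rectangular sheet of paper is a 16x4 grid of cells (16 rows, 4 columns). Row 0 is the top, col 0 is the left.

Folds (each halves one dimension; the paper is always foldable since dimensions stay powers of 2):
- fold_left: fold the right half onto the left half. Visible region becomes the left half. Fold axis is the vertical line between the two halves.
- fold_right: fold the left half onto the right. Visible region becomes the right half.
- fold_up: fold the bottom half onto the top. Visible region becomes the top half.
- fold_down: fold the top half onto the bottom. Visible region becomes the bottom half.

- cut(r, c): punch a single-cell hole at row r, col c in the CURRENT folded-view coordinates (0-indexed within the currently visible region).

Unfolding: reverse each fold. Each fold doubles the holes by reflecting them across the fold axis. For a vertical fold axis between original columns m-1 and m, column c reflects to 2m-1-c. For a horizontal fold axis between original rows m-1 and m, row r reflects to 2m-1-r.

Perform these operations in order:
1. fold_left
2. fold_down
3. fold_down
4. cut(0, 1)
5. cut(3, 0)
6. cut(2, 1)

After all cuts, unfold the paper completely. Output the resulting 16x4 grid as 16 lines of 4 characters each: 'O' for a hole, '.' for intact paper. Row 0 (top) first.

Answer: O..O
.OO.
....
.OO.
.OO.
....
.OO.
O..O
O..O
.OO.
....
.OO.
.OO.
....
.OO.
O..O

Derivation:
Op 1 fold_left: fold axis v@2; visible region now rows[0,16) x cols[0,2) = 16x2
Op 2 fold_down: fold axis h@8; visible region now rows[8,16) x cols[0,2) = 8x2
Op 3 fold_down: fold axis h@12; visible region now rows[12,16) x cols[0,2) = 4x2
Op 4 cut(0, 1): punch at orig (12,1); cuts so far [(12, 1)]; region rows[12,16) x cols[0,2) = 4x2
Op 5 cut(3, 0): punch at orig (15,0); cuts so far [(12, 1), (15, 0)]; region rows[12,16) x cols[0,2) = 4x2
Op 6 cut(2, 1): punch at orig (14,1); cuts so far [(12, 1), (14, 1), (15, 0)]; region rows[12,16) x cols[0,2) = 4x2
Unfold 1 (reflect across h@12): 6 holes -> [(8, 0), (9, 1), (11, 1), (12, 1), (14, 1), (15, 0)]
Unfold 2 (reflect across h@8): 12 holes -> [(0, 0), (1, 1), (3, 1), (4, 1), (6, 1), (7, 0), (8, 0), (9, 1), (11, 1), (12, 1), (14, 1), (15, 0)]
Unfold 3 (reflect across v@2): 24 holes -> [(0, 0), (0, 3), (1, 1), (1, 2), (3, 1), (3, 2), (4, 1), (4, 2), (6, 1), (6, 2), (7, 0), (7, 3), (8, 0), (8, 3), (9, 1), (9, 2), (11, 1), (11, 2), (12, 1), (12, 2), (14, 1), (14, 2), (15, 0), (15, 3)]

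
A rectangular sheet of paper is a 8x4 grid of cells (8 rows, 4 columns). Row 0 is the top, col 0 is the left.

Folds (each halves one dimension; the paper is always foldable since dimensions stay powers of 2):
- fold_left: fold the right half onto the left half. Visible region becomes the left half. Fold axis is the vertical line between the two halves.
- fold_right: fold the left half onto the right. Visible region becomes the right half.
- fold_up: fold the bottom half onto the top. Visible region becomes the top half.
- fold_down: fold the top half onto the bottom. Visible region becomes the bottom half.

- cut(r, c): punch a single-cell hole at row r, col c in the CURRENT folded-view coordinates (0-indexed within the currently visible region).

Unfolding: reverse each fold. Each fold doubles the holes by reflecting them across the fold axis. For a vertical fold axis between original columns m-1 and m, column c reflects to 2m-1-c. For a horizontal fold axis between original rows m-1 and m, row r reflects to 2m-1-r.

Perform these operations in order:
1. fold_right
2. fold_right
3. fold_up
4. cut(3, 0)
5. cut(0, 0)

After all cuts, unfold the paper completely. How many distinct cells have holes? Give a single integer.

Op 1 fold_right: fold axis v@2; visible region now rows[0,8) x cols[2,4) = 8x2
Op 2 fold_right: fold axis v@3; visible region now rows[0,8) x cols[3,4) = 8x1
Op 3 fold_up: fold axis h@4; visible region now rows[0,4) x cols[3,4) = 4x1
Op 4 cut(3, 0): punch at orig (3,3); cuts so far [(3, 3)]; region rows[0,4) x cols[3,4) = 4x1
Op 5 cut(0, 0): punch at orig (0,3); cuts so far [(0, 3), (3, 3)]; region rows[0,4) x cols[3,4) = 4x1
Unfold 1 (reflect across h@4): 4 holes -> [(0, 3), (3, 3), (4, 3), (7, 3)]
Unfold 2 (reflect across v@3): 8 holes -> [(0, 2), (0, 3), (3, 2), (3, 3), (4, 2), (4, 3), (7, 2), (7, 3)]
Unfold 3 (reflect across v@2): 16 holes -> [(0, 0), (0, 1), (0, 2), (0, 3), (3, 0), (3, 1), (3, 2), (3, 3), (4, 0), (4, 1), (4, 2), (4, 3), (7, 0), (7, 1), (7, 2), (7, 3)]

Answer: 16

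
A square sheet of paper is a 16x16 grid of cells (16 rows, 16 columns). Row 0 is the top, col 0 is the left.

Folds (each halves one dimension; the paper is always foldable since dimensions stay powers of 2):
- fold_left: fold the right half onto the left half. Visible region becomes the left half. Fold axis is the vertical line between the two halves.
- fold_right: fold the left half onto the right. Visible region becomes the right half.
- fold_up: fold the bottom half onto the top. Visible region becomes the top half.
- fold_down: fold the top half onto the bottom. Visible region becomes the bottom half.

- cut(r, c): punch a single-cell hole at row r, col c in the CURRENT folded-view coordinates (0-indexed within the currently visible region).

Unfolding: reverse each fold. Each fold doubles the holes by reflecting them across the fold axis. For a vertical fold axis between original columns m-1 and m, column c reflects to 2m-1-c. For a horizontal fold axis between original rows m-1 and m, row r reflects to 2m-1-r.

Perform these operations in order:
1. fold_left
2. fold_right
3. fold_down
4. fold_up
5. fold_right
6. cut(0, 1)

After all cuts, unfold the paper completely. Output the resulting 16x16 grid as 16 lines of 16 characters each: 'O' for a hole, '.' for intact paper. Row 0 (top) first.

Answer: O..OO..OO..OO..O
................
................
................
................
................
................
O..OO..OO..OO..O
O..OO..OO..OO..O
................
................
................
................
................
................
O..OO..OO..OO..O

Derivation:
Op 1 fold_left: fold axis v@8; visible region now rows[0,16) x cols[0,8) = 16x8
Op 2 fold_right: fold axis v@4; visible region now rows[0,16) x cols[4,8) = 16x4
Op 3 fold_down: fold axis h@8; visible region now rows[8,16) x cols[4,8) = 8x4
Op 4 fold_up: fold axis h@12; visible region now rows[8,12) x cols[4,8) = 4x4
Op 5 fold_right: fold axis v@6; visible region now rows[8,12) x cols[6,8) = 4x2
Op 6 cut(0, 1): punch at orig (8,7); cuts so far [(8, 7)]; region rows[8,12) x cols[6,8) = 4x2
Unfold 1 (reflect across v@6): 2 holes -> [(8, 4), (8, 7)]
Unfold 2 (reflect across h@12): 4 holes -> [(8, 4), (8, 7), (15, 4), (15, 7)]
Unfold 3 (reflect across h@8): 8 holes -> [(0, 4), (0, 7), (7, 4), (7, 7), (8, 4), (8, 7), (15, 4), (15, 7)]
Unfold 4 (reflect across v@4): 16 holes -> [(0, 0), (0, 3), (0, 4), (0, 7), (7, 0), (7, 3), (7, 4), (7, 7), (8, 0), (8, 3), (8, 4), (8, 7), (15, 0), (15, 3), (15, 4), (15, 7)]
Unfold 5 (reflect across v@8): 32 holes -> [(0, 0), (0, 3), (0, 4), (0, 7), (0, 8), (0, 11), (0, 12), (0, 15), (7, 0), (7, 3), (7, 4), (7, 7), (7, 8), (7, 11), (7, 12), (7, 15), (8, 0), (8, 3), (8, 4), (8, 7), (8, 8), (8, 11), (8, 12), (8, 15), (15, 0), (15, 3), (15, 4), (15, 7), (15, 8), (15, 11), (15, 12), (15, 15)]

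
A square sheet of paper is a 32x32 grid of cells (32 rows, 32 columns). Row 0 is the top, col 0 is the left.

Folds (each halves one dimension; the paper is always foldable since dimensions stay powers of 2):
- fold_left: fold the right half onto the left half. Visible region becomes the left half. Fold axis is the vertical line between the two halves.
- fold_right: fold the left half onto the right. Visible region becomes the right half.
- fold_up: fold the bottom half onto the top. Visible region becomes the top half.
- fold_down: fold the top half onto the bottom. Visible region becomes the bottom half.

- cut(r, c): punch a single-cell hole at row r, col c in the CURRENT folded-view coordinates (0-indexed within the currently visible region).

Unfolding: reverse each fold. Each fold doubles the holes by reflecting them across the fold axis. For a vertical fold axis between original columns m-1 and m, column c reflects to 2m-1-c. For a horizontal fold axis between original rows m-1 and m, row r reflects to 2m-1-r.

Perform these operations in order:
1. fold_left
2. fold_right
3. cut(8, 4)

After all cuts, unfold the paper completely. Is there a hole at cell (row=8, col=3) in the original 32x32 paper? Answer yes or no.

Answer: yes

Derivation:
Op 1 fold_left: fold axis v@16; visible region now rows[0,32) x cols[0,16) = 32x16
Op 2 fold_right: fold axis v@8; visible region now rows[0,32) x cols[8,16) = 32x8
Op 3 cut(8, 4): punch at orig (8,12); cuts so far [(8, 12)]; region rows[0,32) x cols[8,16) = 32x8
Unfold 1 (reflect across v@8): 2 holes -> [(8, 3), (8, 12)]
Unfold 2 (reflect across v@16): 4 holes -> [(8, 3), (8, 12), (8, 19), (8, 28)]
Holes: [(8, 3), (8, 12), (8, 19), (8, 28)]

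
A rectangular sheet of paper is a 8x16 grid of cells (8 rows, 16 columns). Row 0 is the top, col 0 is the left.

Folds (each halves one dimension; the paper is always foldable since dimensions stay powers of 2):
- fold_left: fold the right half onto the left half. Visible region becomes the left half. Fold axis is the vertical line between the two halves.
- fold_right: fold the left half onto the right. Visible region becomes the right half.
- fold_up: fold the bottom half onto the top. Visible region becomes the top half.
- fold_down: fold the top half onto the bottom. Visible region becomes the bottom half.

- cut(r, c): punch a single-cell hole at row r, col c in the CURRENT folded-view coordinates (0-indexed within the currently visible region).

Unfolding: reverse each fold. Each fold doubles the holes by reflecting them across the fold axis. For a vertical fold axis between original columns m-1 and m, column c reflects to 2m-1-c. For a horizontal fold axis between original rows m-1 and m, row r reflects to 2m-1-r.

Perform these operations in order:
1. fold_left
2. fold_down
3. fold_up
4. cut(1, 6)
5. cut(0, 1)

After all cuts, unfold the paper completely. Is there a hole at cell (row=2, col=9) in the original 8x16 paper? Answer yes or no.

Op 1 fold_left: fold axis v@8; visible region now rows[0,8) x cols[0,8) = 8x8
Op 2 fold_down: fold axis h@4; visible region now rows[4,8) x cols[0,8) = 4x8
Op 3 fold_up: fold axis h@6; visible region now rows[4,6) x cols[0,8) = 2x8
Op 4 cut(1, 6): punch at orig (5,6); cuts so far [(5, 6)]; region rows[4,6) x cols[0,8) = 2x8
Op 5 cut(0, 1): punch at orig (4,1); cuts so far [(4, 1), (5, 6)]; region rows[4,6) x cols[0,8) = 2x8
Unfold 1 (reflect across h@6): 4 holes -> [(4, 1), (5, 6), (6, 6), (7, 1)]
Unfold 2 (reflect across h@4): 8 holes -> [(0, 1), (1, 6), (2, 6), (3, 1), (4, 1), (5, 6), (6, 6), (7, 1)]
Unfold 3 (reflect across v@8): 16 holes -> [(0, 1), (0, 14), (1, 6), (1, 9), (2, 6), (2, 9), (3, 1), (3, 14), (4, 1), (4, 14), (5, 6), (5, 9), (6, 6), (6, 9), (7, 1), (7, 14)]
Holes: [(0, 1), (0, 14), (1, 6), (1, 9), (2, 6), (2, 9), (3, 1), (3, 14), (4, 1), (4, 14), (5, 6), (5, 9), (6, 6), (6, 9), (7, 1), (7, 14)]

Answer: yes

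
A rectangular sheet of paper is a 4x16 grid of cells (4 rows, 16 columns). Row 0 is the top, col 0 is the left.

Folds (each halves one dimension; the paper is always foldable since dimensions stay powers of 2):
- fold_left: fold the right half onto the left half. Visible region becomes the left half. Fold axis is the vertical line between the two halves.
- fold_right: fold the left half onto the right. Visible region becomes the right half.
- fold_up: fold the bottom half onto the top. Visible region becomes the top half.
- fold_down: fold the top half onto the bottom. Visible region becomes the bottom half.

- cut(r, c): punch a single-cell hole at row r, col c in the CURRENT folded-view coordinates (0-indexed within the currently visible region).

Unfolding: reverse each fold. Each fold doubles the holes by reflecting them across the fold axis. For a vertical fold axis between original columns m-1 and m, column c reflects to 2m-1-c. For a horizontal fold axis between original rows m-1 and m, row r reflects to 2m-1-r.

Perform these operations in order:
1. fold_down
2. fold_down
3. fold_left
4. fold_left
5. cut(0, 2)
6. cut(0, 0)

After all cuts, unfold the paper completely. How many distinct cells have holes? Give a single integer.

Answer: 32

Derivation:
Op 1 fold_down: fold axis h@2; visible region now rows[2,4) x cols[0,16) = 2x16
Op 2 fold_down: fold axis h@3; visible region now rows[3,4) x cols[0,16) = 1x16
Op 3 fold_left: fold axis v@8; visible region now rows[3,4) x cols[0,8) = 1x8
Op 4 fold_left: fold axis v@4; visible region now rows[3,4) x cols[0,4) = 1x4
Op 5 cut(0, 2): punch at orig (3,2); cuts so far [(3, 2)]; region rows[3,4) x cols[0,4) = 1x4
Op 6 cut(0, 0): punch at orig (3,0); cuts so far [(3, 0), (3, 2)]; region rows[3,4) x cols[0,4) = 1x4
Unfold 1 (reflect across v@4): 4 holes -> [(3, 0), (3, 2), (3, 5), (3, 7)]
Unfold 2 (reflect across v@8): 8 holes -> [(3, 0), (3, 2), (3, 5), (3, 7), (3, 8), (3, 10), (3, 13), (3, 15)]
Unfold 3 (reflect across h@3): 16 holes -> [(2, 0), (2, 2), (2, 5), (2, 7), (2, 8), (2, 10), (2, 13), (2, 15), (3, 0), (3, 2), (3, 5), (3, 7), (3, 8), (3, 10), (3, 13), (3, 15)]
Unfold 4 (reflect across h@2): 32 holes -> [(0, 0), (0, 2), (0, 5), (0, 7), (0, 8), (0, 10), (0, 13), (0, 15), (1, 0), (1, 2), (1, 5), (1, 7), (1, 8), (1, 10), (1, 13), (1, 15), (2, 0), (2, 2), (2, 5), (2, 7), (2, 8), (2, 10), (2, 13), (2, 15), (3, 0), (3, 2), (3, 5), (3, 7), (3, 8), (3, 10), (3, 13), (3, 15)]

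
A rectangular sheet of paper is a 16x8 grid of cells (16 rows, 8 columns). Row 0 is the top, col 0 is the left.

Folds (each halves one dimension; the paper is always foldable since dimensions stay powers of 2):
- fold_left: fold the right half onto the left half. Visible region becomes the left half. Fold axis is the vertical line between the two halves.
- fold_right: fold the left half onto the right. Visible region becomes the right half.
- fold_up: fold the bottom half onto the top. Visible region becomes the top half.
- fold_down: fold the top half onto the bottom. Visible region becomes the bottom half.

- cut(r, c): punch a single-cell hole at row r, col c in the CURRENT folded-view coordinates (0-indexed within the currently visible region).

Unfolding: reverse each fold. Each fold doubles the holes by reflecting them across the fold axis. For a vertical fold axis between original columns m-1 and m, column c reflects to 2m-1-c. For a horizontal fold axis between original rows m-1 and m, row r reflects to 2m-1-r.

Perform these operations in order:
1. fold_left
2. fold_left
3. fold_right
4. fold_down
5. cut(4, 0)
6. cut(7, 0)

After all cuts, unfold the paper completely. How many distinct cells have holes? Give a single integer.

Op 1 fold_left: fold axis v@4; visible region now rows[0,16) x cols[0,4) = 16x4
Op 2 fold_left: fold axis v@2; visible region now rows[0,16) x cols[0,2) = 16x2
Op 3 fold_right: fold axis v@1; visible region now rows[0,16) x cols[1,2) = 16x1
Op 4 fold_down: fold axis h@8; visible region now rows[8,16) x cols[1,2) = 8x1
Op 5 cut(4, 0): punch at orig (12,1); cuts so far [(12, 1)]; region rows[8,16) x cols[1,2) = 8x1
Op 6 cut(7, 0): punch at orig (15,1); cuts so far [(12, 1), (15, 1)]; region rows[8,16) x cols[1,2) = 8x1
Unfold 1 (reflect across h@8): 4 holes -> [(0, 1), (3, 1), (12, 1), (15, 1)]
Unfold 2 (reflect across v@1): 8 holes -> [(0, 0), (0, 1), (3, 0), (3, 1), (12, 0), (12, 1), (15, 0), (15, 1)]
Unfold 3 (reflect across v@2): 16 holes -> [(0, 0), (0, 1), (0, 2), (0, 3), (3, 0), (3, 1), (3, 2), (3, 3), (12, 0), (12, 1), (12, 2), (12, 3), (15, 0), (15, 1), (15, 2), (15, 3)]
Unfold 4 (reflect across v@4): 32 holes -> [(0, 0), (0, 1), (0, 2), (0, 3), (0, 4), (0, 5), (0, 6), (0, 7), (3, 0), (3, 1), (3, 2), (3, 3), (3, 4), (3, 5), (3, 6), (3, 7), (12, 0), (12, 1), (12, 2), (12, 3), (12, 4), (12, 5), (12, 6), (12, 7), (15, 0), (15, 1), (15, 2), (15, 3), (15, 4), (15, 5), (15, 6), (15, 7)]

Answer: 32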